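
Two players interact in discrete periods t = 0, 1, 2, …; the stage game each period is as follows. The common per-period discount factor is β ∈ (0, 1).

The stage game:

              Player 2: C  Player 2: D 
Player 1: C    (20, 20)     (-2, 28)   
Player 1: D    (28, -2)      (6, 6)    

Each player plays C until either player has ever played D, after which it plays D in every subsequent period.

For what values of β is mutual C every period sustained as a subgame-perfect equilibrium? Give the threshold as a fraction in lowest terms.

20/(1−β) ≥ 28 + 6β/(1−β)
20 ≥ 28 − 22β
β ≥ 8/22 = 4/11.

4/11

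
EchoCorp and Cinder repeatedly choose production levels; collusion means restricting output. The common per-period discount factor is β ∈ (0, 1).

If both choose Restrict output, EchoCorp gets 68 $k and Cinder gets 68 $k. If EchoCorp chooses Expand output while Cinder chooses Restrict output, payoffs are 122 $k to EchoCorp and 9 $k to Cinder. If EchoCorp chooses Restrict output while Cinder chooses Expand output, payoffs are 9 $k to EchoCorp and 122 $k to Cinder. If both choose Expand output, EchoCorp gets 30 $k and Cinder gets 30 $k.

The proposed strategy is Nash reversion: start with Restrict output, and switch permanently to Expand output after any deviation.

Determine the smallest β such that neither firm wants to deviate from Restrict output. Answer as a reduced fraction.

27/46

Cooperation forever yields 68 each period: 68/(1−β).
Deviating yields 122 once, then 30 forever: 122 + 30β/(1−β).
No profitable deviation requires 68/(1−β) ≥ 122 + 30β/(1−β).
Multiplying by (1−β): 68 ≥ 122(1−β) + 30β = 122 − 92β.
So 92β ≥ 54, i.e. β ≥ 54/92 = 27/46.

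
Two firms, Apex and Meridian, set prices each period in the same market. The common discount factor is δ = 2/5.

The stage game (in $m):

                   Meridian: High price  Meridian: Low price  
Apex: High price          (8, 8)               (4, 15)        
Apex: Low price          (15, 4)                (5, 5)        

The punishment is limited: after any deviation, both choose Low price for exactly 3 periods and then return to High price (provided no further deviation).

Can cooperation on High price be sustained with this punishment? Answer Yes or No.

No

Comparing payoff streams over the 4 periods until play realigns: cooperate → 8(1+δ+…+δ^3); deviate → 15 + 5(δ+…+δ^3).
Cooperation is sustained iff (8−5)(δ+…+δ^3) ≥ 15−8.
δ+…+δ^3 = 2/5·(1−(2/5)^3)/(1−2/5) = 0.6240, and (15−8)/(8−5) = 2.3333.
0.6240 < 2.3333, so cooperation is not sustainable.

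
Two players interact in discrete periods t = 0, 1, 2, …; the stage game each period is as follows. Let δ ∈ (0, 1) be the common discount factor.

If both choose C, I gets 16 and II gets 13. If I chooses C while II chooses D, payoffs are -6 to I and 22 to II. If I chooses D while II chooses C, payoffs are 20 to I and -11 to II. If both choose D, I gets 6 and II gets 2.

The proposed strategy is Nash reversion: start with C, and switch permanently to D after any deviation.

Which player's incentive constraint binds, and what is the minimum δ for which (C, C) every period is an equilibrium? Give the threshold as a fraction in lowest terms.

For I: deviation gain 20−16 = 4, per-period punishment loss 16−6 = 10. IC gives δ ≥ 4/14 = 2/7.
For II: gain 9, loss 11 per period, so δ ≥ 9/20.
The tighter constraint is II's, so cooperation needs δ ≥ 9/20.

II; δ ≥ 9/20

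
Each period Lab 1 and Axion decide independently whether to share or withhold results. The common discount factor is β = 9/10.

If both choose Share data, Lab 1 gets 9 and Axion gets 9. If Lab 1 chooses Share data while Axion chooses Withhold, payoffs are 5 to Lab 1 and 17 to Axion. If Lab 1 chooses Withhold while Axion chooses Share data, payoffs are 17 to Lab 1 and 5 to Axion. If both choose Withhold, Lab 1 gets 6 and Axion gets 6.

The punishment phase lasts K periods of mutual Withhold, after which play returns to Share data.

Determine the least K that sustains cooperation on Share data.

IC: β(1−β^K)/(1−β) ≥ (17−9)/(9−6) = 8/3.
With β = 9/10: need 1 − β^K ≥ 8/3·(1−9/10)/(9/10), i.e. β^K ≤ 0.7037.
Since (9/10)^3 = 0.7290 and (9/10)^4 = 0.6561, the smallest such K is 4.

4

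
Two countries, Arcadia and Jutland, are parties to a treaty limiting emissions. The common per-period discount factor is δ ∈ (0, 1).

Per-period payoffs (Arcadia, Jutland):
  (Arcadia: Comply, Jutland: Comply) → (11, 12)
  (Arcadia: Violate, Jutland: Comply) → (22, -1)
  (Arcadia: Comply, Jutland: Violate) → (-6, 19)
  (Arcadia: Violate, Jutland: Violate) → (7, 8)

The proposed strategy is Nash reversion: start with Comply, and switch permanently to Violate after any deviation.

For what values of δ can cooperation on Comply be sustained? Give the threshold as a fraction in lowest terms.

For Arcadia: deviation gain 22−11 = 11, per-period punishment loss 11−7 = 4. IC gives δ ≥ 11/15.
For Jutland: gain 7, loss 4 per period, so δ ≥ 7/11.
The tighter constraint is Arcadia's, so cooperation needs δ ≥ 11/15.

11/15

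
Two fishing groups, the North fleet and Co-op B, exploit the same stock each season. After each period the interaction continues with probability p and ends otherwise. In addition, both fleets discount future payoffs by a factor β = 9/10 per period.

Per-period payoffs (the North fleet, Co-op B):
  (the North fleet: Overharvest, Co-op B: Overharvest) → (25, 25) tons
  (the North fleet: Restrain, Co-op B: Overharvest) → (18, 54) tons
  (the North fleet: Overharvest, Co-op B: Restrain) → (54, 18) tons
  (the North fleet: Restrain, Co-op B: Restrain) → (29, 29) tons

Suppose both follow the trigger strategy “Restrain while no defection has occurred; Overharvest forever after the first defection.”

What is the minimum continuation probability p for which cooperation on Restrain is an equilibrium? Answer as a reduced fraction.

250/261

With continuation probability p and discount β, the effective per-period discount factor is βp.
Grim-trigger IC: βp ≥ (54−29)/(54−25) = 25/29.
So p ≥ (25/29)/(9/10) = 250/261.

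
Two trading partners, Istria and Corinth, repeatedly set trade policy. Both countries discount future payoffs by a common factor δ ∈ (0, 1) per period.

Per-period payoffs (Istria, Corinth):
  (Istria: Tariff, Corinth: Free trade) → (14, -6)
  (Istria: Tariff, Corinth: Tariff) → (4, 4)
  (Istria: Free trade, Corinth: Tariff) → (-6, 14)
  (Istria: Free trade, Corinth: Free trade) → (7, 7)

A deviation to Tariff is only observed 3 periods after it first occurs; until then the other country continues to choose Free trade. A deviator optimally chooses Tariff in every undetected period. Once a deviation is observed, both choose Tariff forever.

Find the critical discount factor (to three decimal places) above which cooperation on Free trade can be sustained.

0.888

Deviating for the 3 undetected periods gains 14−7 = 7 per period over cooperation, then loses 7−4 = 3 per period forever once punishment starts.
Gain: 7(1 + δ + … + δ^2); loss: 3·δ^3/(1−δ).
No profitable deviation ⇔ 7(1−δ^3) ≤ 3·δ^3, i.e. δ^3 ≥ 7/(7+3) = 7/10.
Hence δ ≥ (7/10)^(1/3) ≈ 0.888.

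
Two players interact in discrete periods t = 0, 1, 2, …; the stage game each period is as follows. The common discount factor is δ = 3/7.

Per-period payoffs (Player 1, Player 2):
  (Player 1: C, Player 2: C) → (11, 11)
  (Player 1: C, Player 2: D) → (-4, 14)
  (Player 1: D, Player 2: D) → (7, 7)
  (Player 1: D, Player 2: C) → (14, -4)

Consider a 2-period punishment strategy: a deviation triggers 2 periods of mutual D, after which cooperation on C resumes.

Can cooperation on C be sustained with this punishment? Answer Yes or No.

No

Comparing payoff streams over the 3 periods until play realigns: cooperate → 11(1+δ+…+δ^2); deviate → 14 + 7(δ+…+δ^2).
Cooperation is sustained iff (11−7)(δ+…+δ^2) ≥ 14−11.
δ+…+δ^2 = 3/7·(1−(3/7)^2)/(1−3/7) = 0.6122, and (14−11)/(11−7) = 0.7500.
0.6122 < 0.7500, so cooperation is not sustainable.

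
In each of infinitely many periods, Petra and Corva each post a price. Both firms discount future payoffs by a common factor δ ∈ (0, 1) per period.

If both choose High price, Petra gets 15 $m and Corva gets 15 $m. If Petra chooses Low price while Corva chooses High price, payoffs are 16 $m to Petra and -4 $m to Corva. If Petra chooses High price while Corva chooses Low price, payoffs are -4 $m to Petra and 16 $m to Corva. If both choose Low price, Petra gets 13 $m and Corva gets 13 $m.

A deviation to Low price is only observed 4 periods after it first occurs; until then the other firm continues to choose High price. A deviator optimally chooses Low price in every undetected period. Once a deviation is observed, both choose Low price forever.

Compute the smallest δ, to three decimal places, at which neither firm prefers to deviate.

The best deviation is to choose Low price for all 4 undetected periods, earning 16 each, then 13 forever once detected.
Deviation value: 16(1−δ^4)/(1−δ) + 13δ^4/(1−δ); cooperation value: 15/(1−δ).
IC: 15 ≥ 16(1−δ^4) + 13δ^4 = 16 − 3δ^4.
So δ^4 ≥ 1/3, giving δ ≥ (1/3)^(1/4) ≈ 0.760.

0.760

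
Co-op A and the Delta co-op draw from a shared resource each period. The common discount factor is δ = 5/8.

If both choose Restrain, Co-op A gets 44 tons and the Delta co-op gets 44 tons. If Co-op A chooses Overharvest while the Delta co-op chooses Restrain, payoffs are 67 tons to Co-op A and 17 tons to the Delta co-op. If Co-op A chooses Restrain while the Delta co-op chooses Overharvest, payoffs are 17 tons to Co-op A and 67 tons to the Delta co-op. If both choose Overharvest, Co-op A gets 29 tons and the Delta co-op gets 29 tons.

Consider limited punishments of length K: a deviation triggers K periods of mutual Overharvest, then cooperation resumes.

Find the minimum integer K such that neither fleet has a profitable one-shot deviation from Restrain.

IC: δ(1−δ^K)/(1−δ) ≥ (67−44)/(44−29) = 23/15.
With δ = 5/8: need 1 − δ^K ≥ 23/15·(1−5/8)/(5/8), i.e. δ^K ≤ 0.0800.
Since (5/8)^5 = 0.0954 and (5/8)^6 = 0.0596, the smallest such K is 6.

6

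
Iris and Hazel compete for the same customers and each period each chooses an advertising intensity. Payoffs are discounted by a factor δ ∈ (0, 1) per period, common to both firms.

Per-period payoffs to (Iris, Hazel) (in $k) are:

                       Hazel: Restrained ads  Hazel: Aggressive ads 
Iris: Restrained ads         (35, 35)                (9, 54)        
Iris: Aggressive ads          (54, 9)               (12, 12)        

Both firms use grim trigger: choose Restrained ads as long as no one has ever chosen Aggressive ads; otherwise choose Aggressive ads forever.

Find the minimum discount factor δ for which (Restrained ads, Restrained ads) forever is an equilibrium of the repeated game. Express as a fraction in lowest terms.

Cooperation forever yields 35 each period: 35/(1−δ).
Deviating yields 54 once, then 12 forever: 54 + 12δ/(1−δ).
No profitable deviation requires 35/(1−δ) ≥ 54 + 12δ/(1−δ).
Multiplying by (1−δ): 35 ≥ 54(1−δ) + 12δ = 54 − 42δ.
So 42δ ≥ 19, i.e. δ ≥ 19/42.

19/42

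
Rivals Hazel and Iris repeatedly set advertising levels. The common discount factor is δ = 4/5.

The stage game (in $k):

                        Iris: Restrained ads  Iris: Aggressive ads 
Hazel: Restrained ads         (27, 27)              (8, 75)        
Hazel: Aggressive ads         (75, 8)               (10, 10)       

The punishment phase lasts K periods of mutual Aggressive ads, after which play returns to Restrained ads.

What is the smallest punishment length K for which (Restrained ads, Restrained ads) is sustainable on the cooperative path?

6

IC: δ(1−δ^K)/(1−δ) ≥ (75−27)/(27−10) = 48/17.
With δ = 4/5: need 1 − δ^K ≥ 48/17·(1−4/5)/(4/5), i.e. δ^K ≤ 0.2941.
Since (4/5)^5 = 0.3277 and (4/5)^6 = 0.2621, the smallest such K is 6.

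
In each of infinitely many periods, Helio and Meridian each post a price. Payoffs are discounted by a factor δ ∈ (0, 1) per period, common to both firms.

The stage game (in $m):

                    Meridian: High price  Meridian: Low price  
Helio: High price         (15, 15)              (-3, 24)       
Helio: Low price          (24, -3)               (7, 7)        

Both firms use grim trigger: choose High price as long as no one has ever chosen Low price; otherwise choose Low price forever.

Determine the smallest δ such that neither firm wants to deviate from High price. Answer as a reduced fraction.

9/17

Under grim trigger the critical discount factor is (T−C)/(T−P) with T = 24, C = 15, P = 7.
δ* = (24−15)/(24−7) = 9/17.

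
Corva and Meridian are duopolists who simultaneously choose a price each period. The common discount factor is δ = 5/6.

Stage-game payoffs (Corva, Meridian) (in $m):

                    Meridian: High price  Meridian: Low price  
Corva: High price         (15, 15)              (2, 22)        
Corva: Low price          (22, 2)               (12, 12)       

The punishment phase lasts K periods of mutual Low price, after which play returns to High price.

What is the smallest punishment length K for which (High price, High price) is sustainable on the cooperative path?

4

No profitable deviation requires (15−12)(δ+…+δ^K) ≥ 22−15, i.e. δ+…+δ^K ≥ 7/3 ≈ 2.3333.
With δ = 5/6, the partial sums are K=1: 0.8333, K=2: 1.5278, K=3: 2.1065, K=4: 2.5887.
K = 4 is the first length at which the sum reaches 2.3333.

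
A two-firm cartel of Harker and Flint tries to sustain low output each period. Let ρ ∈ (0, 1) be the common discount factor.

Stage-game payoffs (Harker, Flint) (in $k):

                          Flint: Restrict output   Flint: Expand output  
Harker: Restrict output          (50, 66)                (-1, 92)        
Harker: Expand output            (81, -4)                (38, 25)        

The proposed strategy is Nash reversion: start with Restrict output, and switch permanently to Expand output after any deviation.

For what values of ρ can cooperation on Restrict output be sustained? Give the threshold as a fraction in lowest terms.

31/43

For Harker: deviation gain 81−50 = 31, per-period punishment loss 50−38 = 12. IC gives ρ ≥ 31/43.
For Flint: gain 26, loss 41 per period, so ρ ≥ 26/67.
The tighter constraint is Harker's, so cooperation needs ρ ≥ 31/43.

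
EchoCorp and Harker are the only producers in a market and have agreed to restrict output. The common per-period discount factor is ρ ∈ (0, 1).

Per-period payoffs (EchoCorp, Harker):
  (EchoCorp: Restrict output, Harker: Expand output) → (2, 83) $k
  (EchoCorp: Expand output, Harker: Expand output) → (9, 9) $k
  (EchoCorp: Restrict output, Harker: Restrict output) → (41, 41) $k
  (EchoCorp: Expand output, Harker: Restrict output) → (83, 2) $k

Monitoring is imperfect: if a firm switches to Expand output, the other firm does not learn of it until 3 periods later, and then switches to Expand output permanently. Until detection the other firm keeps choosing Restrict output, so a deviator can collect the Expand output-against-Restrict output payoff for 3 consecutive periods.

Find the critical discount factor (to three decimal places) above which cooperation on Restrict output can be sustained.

A deviator earns 83 for 3 periods, then 9 forever; cooperating earns 41 forever. Multiplying the IC by (1−ρ):
41 ≥ 83(1−ρ^3) + 9ρ^3, so 74·ρ^3 ≥ 42 and ρ^3 ≥ 21/37.
ρ ≥ (21/37)^(1/3) ≈ 0.828.

0.828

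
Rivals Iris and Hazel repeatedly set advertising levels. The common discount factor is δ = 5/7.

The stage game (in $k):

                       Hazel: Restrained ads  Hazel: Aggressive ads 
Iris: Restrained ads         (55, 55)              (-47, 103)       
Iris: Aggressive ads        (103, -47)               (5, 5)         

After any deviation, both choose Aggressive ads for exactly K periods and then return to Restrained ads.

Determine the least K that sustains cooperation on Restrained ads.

IC: δ(1−δ^K)/(1−δ) ≥ (103−55)/(55−5) = 24/25.
With δ = 5/7: need 1 − δ^K ≥ 24/25·(1−5/7)/(5/7), i.e. δ^K ≤ 0.6160.
Since (5/7)^1 = 0.7143 and (5/7)^2 = 0.5102, the smallest such K is 2.

2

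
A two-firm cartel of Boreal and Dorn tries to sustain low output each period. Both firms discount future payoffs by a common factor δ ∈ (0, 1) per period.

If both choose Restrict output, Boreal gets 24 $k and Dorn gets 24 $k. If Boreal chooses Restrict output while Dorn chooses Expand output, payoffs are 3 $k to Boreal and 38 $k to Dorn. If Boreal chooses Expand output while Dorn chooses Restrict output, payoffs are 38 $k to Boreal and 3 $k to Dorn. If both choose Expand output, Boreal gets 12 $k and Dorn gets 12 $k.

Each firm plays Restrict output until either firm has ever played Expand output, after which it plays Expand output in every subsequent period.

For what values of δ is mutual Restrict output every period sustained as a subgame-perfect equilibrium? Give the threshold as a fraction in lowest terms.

7/13

Under grim trigger the critical discount factor is (T−C)/(T−P) with T = 38, C = 24, P = 12.
δ* = (38−24)/(38−12) = 14/26 = 7/13.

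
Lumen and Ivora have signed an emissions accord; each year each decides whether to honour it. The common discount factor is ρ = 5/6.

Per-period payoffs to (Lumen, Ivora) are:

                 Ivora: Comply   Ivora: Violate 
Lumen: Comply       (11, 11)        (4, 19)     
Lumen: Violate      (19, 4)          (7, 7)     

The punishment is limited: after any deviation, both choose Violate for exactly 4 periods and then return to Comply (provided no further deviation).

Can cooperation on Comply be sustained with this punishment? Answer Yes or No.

Yes

IC: ρ+…+ρ^4 ≥ (19−11)/(11−7) = 2.
At ρ = 5/6: partial sum = 2.5887 ≥ 2.0000. Cooperation sustainable.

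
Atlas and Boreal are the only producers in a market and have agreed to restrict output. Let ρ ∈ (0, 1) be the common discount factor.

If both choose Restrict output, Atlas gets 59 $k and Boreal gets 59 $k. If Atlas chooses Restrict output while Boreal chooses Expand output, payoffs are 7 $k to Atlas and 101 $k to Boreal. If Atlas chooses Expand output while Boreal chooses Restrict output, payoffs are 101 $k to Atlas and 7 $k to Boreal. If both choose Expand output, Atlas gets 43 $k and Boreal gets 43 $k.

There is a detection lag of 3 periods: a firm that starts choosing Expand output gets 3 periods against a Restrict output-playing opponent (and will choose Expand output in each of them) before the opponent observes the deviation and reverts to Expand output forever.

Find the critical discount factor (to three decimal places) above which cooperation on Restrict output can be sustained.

0.898

A deviator earns 101 for 3 periods, then 43 forever; cooperating earns 59 forever. Multiplying the IC by (1−ρ):
59 ≥ 101(1−ρ^3) + 43ρ^3, so 58·ρ^3 ≥ 42 and ρ^3 ≥ 21/29.
ρ ≥ (21/29)^(1/3) ≈ 0.898.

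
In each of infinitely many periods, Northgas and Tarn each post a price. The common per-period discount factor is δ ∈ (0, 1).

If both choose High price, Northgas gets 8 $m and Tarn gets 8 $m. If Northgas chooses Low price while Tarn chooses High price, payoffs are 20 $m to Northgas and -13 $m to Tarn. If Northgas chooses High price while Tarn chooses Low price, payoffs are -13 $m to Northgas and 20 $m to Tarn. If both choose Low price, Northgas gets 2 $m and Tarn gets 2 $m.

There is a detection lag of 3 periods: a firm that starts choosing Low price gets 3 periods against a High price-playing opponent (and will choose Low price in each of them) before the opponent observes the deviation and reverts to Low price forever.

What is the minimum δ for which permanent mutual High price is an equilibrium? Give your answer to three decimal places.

A deviator earns 20 for 3 periods, then 2 forever; cooperating earns 8 forever. Multiplying the IC by (1−δ):
8 ≥ 20(1−δ^3) + 2δ^3, so 18·δ^3 ≥ 12 and δ^3 ≥ 2/3.
δ ≥ (2/3)^(1/3) ≈ 0.874.

0.874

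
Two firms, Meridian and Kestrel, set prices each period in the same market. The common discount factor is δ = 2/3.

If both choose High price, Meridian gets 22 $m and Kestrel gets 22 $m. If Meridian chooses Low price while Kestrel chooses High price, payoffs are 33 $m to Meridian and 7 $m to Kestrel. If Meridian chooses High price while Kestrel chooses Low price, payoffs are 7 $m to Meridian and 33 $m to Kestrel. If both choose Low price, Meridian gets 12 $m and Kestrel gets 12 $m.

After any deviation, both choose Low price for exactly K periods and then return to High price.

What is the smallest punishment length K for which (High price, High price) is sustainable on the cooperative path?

No profitable deviation requires (22−12)(δ+…+δ^K) ≥ 33−22, i.e. δ+…+δ^K ≥ 11/10 ≈ 1.1000.
With δ = 2/3, the partial sums are K=1: 0.6667, K=2: 1.1111.
K = 2 is the first length at which the sum reaches 1.1000.

2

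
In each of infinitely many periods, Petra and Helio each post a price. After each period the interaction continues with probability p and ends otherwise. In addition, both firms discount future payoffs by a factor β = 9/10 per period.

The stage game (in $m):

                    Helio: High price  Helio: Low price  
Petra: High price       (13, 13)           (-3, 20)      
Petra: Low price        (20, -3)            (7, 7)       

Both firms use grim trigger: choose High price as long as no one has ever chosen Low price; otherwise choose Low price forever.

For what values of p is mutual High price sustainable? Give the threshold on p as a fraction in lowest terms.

Expected continuation weight on next period's payoff is β·p = 9/10·p, which plays the role of the discount factor.
Cooperation requires 9/10·p ≥ (20−13)/(20−7) = 7/13, hence p ≥ 70/117.

70/117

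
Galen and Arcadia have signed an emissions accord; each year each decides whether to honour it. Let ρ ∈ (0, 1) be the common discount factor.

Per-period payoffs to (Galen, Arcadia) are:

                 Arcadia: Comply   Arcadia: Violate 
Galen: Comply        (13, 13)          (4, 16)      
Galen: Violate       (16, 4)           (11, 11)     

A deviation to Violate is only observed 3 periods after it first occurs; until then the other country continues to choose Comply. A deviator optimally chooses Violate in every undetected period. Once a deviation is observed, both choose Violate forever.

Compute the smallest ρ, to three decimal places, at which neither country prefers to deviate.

0.843

Deviating for the 3 undetected periods gains 16−13 = 3 per period over cooperation, then loses 13−11 = 2 per period forever once punishment starts.
Gain: 3(1 + ρ + … + ρ^2); loss: 2·ρ^3/(1−ρ).
No profitable deviation ⇔ 3(1−ρ^3) ≤ 2·ρ^3, i.e. ρ^3 ≥ 3/(3+2) = 3/5.
Hence ρ ≥ (3/5)^(1/3) ≈ 0.843.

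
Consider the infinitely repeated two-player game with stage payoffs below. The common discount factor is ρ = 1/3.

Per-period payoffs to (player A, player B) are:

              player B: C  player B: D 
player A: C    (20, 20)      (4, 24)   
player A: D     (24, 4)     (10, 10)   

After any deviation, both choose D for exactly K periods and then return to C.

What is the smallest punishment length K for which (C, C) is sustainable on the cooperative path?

Need Σ_{k=1}^{K} ρ^k ≥ (24−20)/(20−10) = 0.4000 at ρ = 1/3.
At K = 1 the sum is 0.3333 < 0.4000; at K = 2 it is 0.4444 ≥ 0.4000.
So the minimum punishment length is K = 2.

2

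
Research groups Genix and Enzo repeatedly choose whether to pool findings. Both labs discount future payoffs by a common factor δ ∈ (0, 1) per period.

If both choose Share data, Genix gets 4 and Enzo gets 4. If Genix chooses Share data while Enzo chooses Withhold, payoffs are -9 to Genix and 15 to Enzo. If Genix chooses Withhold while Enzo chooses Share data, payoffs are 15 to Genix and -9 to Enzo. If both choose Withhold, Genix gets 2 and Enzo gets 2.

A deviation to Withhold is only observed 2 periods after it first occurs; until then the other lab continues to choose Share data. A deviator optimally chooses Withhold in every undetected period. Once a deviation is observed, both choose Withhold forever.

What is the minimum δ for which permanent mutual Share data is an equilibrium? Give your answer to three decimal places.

The best deviation is to choose Withhold for all 2 undetected periods, earning 15 each, then 2 forever once detected.
Deviation value: 15(1−δ^2)/(1−δ) + 2δ^2/(1−δ); cooperation value: 4/(1−δ).
IC: 4 ≥ 15(1−δ^2) + 2δ^2 = 15 − 13δ^2.
So δ^2 ≥ 11/13, giving δ ≥ (11/13)^(1/2) ≈ 0.920.

0.920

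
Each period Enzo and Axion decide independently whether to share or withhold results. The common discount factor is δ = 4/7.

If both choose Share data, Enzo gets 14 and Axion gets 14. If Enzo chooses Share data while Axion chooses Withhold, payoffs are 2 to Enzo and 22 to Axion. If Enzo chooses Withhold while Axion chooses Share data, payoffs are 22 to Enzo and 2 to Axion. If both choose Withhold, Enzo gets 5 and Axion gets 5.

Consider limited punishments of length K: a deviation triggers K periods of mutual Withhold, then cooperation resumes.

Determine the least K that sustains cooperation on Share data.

2

No profitable deviation requires (14−5)(δ+…+δ^K) ≥ 22−14, i.e. δ+…+δ^K ≥ 8/9 ≈ 0.8889.
With δ = 4/7, the partial sums are K=1: 0.5714, K=2: 0.8980.
K = 2 is the first length at which the sum reaches 0.8889.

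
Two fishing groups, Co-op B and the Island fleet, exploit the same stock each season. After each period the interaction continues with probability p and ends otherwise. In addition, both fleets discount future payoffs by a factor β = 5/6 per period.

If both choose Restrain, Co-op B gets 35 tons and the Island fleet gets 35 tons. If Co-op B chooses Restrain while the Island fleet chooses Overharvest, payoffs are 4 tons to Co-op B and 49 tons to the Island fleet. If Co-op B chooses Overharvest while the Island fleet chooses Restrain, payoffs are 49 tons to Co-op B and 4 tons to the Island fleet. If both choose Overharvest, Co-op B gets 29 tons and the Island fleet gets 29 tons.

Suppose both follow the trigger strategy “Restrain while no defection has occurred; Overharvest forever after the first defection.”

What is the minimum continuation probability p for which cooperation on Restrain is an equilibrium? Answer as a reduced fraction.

21/25

Expected continuation weight on next period's payoff is β·p = 5/6·p, which plays the role of the discount factor.
Cooperation requires 5/6·p ≥ (49−35)/(49−29) = 7/10, hence p ≥ 21/25.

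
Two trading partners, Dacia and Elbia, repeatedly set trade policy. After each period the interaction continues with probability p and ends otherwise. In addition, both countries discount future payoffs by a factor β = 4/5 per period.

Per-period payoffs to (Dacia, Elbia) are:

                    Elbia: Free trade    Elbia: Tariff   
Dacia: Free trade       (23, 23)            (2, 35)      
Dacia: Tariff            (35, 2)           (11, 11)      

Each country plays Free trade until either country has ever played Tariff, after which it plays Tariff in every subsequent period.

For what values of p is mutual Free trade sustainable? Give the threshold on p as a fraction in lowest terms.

5/8

With continuation probability p and discount β, the effective per-period discount factor is βp.
Grim-trigger IC: βp ≥ (35−23)/(35−11) = 1/2.
So p ≥ (1/2)/(4/5) = 5/8.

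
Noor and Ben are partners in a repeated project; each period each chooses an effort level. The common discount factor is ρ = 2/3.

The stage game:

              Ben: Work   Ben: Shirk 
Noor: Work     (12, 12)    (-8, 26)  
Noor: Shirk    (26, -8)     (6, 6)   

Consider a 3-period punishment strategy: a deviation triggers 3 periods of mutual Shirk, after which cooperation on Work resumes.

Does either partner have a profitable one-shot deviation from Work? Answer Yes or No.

A one-shot deviation gives 26 now, then 6 for 3 periods, then back to 12.
Gain from deviating: (26−12) today; loss: (12−6) in each of the next 3 periods.
No-deviation condition: (12−6)(ρ+…+ρ^3) ≥ 26−12, i.e. ρ+…+ρ^3 ≥ 7/3.
At ρ = 2/3: ρ+…+ρ^3 = 1.4074 < 2.3333.
So cooperation is not sustainable.

Yes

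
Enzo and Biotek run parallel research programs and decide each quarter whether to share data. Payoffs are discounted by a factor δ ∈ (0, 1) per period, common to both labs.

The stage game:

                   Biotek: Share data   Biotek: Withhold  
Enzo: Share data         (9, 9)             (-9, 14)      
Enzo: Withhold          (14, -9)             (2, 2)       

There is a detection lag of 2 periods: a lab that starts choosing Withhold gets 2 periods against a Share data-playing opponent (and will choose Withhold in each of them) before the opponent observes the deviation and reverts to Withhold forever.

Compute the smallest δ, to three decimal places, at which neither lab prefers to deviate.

0.645

Deviating for the 2 undetected periods gains 14−9 = 5 per period over cooperation, then loses 9−2 = 7 per period forever once punishment starts.
Gain: 5(1 + δ + … + δ^1); loss: 7·δ^2/(1−δ).
No profitable deviation ⇔ 5(1−δ^2) ≤ 7·δ^2, i.e. δ^2 ≥ 5/(5+7) = 5/12.
Hence δ ≥ (5/12)^(1/2) ≈ 0.645.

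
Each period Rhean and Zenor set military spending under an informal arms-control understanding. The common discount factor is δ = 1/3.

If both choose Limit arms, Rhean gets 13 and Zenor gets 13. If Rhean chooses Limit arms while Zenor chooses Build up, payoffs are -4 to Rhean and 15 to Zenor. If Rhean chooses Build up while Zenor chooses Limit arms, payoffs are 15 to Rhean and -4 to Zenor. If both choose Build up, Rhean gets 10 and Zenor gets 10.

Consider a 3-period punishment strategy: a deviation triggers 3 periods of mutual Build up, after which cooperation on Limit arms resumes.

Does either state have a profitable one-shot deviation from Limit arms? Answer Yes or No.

Comparing payoff streams over the 4 periods until play realigns: cooperate → 13(1+δ+…+δ^3); deviate → 15 + 10(δ+…+δ^3).
Cooperation is sustained iff (13−10)(δ+…+δ^3) ≥ 15−13.
δ+…+δ^3 = 1/3·(1−(1/3)^3)/(1−1/3) = 0.4815, and (15−13)/(13−10) = 0.6667.
0.4815 < 0.6667, so cooperation is not sustainable.

Yes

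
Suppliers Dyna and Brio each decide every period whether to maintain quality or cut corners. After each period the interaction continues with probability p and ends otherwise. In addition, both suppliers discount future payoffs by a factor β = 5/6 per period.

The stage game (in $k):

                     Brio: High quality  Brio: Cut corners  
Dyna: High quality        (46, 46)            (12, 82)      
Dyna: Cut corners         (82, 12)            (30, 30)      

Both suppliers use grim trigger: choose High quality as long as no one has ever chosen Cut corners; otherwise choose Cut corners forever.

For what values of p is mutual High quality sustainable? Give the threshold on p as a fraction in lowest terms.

54/65

With continuation probability p and discount β, the effective per-period discount factor is βp.
Grim-trigger IC: βp ≥ (82−46)/(82−30) = 9/13.
So p ≥ (9/13)/(5/6) = 54/65.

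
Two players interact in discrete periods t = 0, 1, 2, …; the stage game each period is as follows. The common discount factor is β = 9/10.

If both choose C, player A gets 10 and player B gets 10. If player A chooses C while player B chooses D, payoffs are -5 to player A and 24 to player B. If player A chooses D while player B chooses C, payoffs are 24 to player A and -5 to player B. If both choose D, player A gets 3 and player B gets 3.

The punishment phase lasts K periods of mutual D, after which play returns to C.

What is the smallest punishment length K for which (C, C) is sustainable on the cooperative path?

No profitable deviation requires (10−3)(β+…+β^K) ≥ 24−10, i.e. β+…+β^K ≥ 2 ≈ 2.0000.
With β = 9/10, the partial sums are K=1: 0.9000, K=2: 1.7100, K=3: 2.4390.
K = 3 is the first length at which the sum reaches 2.0000.

3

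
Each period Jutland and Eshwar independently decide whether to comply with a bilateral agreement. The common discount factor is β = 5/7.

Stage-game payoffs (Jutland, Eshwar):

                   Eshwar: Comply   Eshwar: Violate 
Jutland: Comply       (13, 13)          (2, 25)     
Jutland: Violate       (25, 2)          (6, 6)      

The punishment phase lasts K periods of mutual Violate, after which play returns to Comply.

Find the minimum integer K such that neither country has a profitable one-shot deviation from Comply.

Need Σ_{k=1}^{K} β^k ≥ (25−13)/(13−6) = 1.7143 at β = 5/7.
At K = 3 the sum is 1.5889 < 1.7143; at K = 4 it is 1.8492 ≥ 1.7143.
So the minimum punishment length is K = 4.

4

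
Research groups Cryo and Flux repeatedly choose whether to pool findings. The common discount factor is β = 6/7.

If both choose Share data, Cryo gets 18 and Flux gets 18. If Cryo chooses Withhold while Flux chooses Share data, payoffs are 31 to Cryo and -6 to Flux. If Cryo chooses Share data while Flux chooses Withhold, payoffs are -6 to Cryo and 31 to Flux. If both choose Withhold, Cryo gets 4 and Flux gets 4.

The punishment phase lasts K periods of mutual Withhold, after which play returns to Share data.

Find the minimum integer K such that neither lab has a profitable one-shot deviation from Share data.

2

IC: β(1−β^K)/(1−β) ≥ (31−18)/(18−4) = 13/14.
With β = 6/7: need 1 − β^K ≥ 13/14·(1−6/7)/(6/7), i.e. β^K ≤ 0.8452.
Since (6/7)^1 = 0.8571 and (6/7)^2 = 0.7347, the smallest such K is 2.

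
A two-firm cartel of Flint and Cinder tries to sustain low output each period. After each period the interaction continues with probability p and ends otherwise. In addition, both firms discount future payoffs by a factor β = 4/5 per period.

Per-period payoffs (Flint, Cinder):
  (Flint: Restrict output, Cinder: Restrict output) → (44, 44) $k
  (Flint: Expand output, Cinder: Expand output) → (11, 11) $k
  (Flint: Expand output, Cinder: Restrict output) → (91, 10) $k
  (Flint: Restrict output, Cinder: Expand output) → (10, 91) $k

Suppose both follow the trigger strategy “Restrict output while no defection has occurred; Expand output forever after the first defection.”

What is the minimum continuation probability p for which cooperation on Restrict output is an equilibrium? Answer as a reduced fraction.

47/64

With continuation probability p and discount β, the effective per-period discount factor is βp.
Grim-trigger IC: βp ≥ (91−44)/(91−11) = 47/80.
So p ≥ (47/80)/(4/5) = 47/64.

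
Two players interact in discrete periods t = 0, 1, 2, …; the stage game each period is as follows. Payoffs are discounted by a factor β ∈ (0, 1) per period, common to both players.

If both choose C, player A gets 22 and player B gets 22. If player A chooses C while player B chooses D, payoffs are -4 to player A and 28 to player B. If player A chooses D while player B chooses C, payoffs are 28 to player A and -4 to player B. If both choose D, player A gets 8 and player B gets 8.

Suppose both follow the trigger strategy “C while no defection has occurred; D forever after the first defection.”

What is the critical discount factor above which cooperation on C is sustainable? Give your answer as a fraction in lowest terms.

3/10

Under grim trigger the critical discount factor is (T−C)/(T−P) with T = 28, C = 22, P = 8.
β* = (28−22)/(28−8) = 6/20 = 3/10.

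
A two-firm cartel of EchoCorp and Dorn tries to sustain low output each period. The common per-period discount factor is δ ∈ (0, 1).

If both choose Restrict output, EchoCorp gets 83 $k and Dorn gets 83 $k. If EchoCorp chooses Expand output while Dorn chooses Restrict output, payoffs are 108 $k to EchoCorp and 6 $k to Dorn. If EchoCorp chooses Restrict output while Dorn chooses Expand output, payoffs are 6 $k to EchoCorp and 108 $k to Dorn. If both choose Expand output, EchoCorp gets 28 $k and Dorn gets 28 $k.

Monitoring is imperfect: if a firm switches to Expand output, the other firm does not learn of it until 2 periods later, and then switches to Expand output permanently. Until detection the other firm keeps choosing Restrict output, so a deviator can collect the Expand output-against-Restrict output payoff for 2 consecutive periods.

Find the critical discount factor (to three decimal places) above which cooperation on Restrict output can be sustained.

0.559

The best deviation is to choose Expand output for all 2 undetected periods, earning 108 each, then 28 forever once detected.
Deviation value: 108(1−δ^2)/(1−δ) + 28δ^2/(1−δ); cooperation value: 83/(1−δ).
IC: 83 ≥ 108(1−δ^2) + 28δ^2 = 108 − 80δ^2.
So δ^2 ≥ 25/80 = 5/16, giving δ ≥ (5/16)^(1/2) ≈ 0.559.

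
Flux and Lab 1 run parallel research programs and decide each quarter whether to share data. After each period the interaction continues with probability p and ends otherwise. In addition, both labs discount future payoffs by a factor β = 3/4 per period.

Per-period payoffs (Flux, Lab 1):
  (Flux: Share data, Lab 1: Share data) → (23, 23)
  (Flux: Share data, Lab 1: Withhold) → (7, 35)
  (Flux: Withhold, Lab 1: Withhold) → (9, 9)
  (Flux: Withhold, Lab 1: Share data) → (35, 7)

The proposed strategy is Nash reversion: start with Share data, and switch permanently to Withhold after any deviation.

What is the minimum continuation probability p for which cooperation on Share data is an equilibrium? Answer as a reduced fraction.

Expected continuation weight on next period's payoff is β·p = 3/4·p, which plays the role of the discount factor.
Cooperation requires 3/4·p ≥ (35−23)/(35−9) = 6/13, hence p ≥ 8/13.

8/13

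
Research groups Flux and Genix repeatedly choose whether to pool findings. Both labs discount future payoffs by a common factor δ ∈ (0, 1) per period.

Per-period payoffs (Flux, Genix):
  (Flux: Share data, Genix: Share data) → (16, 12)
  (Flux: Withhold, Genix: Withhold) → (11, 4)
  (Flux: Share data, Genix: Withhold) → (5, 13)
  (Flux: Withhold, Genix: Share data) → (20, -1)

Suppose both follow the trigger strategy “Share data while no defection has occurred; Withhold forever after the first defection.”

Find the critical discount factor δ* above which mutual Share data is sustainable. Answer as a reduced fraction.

4/9

Flux: cooperation gives 16 each period; deviation gives 20 once then 11 forever.
  16/(1−δ) ≥ 20 + 11δ/(1−δ) ⇒ δ ≥ 4/9.
Genix: cooperation gives 12 each period; deviation gives 13 once then 4 forever.
  δ ≥ 1/9.
Both must hold, so the binding constraint is Flux's: δ ≥ 4/9.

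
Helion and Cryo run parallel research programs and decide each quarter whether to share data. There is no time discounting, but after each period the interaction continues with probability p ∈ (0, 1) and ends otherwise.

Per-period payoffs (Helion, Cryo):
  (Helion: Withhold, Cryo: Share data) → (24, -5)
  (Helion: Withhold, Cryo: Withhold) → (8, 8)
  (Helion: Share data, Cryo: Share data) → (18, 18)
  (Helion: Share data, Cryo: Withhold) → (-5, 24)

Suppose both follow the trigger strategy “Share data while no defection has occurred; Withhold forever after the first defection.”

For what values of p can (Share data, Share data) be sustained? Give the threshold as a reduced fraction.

Expected cooperation value is 18 + p·18 + p²·18 + … = 18/(1−p); deviation gives 24 + p·8/(1−p).
18 ≥ 24(1−p) + 8p ⇒ 16p ≥ 6 ⇒ p ≥ 6/16 = 3/8.

3/8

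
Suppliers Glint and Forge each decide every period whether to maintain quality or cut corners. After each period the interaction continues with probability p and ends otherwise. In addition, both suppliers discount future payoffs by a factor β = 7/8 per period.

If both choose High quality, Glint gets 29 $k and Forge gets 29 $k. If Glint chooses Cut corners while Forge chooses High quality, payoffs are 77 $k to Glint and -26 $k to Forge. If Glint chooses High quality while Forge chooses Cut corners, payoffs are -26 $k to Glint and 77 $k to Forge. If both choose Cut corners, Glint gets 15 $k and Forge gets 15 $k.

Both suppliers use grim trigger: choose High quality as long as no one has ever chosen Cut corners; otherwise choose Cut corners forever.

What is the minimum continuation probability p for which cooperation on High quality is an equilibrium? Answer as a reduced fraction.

With continuation probability p and discount β, the effective per-period discount factor is βp.
Grim-trigger IC: βp ≥ (77−29)/(77−15) = 24/31.
So p ≥ (24/31)/(7/8) = 192/217.

192/217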